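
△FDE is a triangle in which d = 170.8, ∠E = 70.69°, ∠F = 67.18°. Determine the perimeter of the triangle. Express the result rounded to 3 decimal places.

645.778

The third angle is ∠D = 180° − ∠E − ∠F = 42.13°.
Law of sines: f = d·sin F/sin D ≈ 234.69.
Law of sines: e = d·sin E/sin D ≈ 240.29.
Semiperimeter s = (234.69+170.8+240.29)/2 = 322.89.
Perimeter = 234.69 + 170.8 + 240.29 = 645.78.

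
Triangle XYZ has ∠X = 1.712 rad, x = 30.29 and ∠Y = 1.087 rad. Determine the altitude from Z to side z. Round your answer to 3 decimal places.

The third angle is ∠Z = π − ∠X − ∠Y = 0.343 rad.
Law of sines: y = x·sin Y/sin X ≈ 27.083.
Law of sines: z = x·sin Z/sin X ≈ 10.278.
Area = ½·x·y·sin Z ≈ 137.79.
The altitude from Z has length 2·area/z ≈ 26.814.

26.814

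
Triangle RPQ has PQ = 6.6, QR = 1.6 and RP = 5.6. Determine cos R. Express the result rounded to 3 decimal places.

-0.538

By the law of cosines, cos R = (QR² + RP² − PQ²) / (2·QR·RP) ≈ -0.53795, so ∠R ≈ 122.54°.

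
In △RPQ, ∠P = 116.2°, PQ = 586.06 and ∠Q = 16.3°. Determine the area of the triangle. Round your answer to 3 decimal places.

The third angle is ∠R = 180° − ∠P − ∠Q = 47.50°.
Law of sines: QR = PQ·sin P/sin R ≈ 713.23.
Law of sines: RP = PQ·sin Q/sin R ≈ 223.1.
Area = ½·PQ·QR·sin Q ≈ 58659.

58658.601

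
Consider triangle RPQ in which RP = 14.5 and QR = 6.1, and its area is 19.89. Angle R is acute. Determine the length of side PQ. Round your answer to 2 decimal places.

From area = ½·QR·RP·sin R, we get sin R = 2·area/(QR·RP) ≈ 0.44975.
Taking the acute solution, ∠R ≈ 26.73°.
Law of cosines then gives PQ ≈ 9.4584.

9.46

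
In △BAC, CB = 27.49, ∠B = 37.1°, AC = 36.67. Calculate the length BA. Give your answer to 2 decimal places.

54.63

Law of sines: sin A = CB·sin B/AC ≈ 0.45220.
Since AC ≥ CB, only the acute value applies: ∠A ≈ 26.88°.
Then ∠C = 180° − ∠B − ∠A ≈ 116.02°.
Law of sines gives BA = AC·sin C/sin B ≈ 54.632.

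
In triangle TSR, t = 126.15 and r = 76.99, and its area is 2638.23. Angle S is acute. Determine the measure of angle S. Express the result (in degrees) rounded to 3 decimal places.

From area = ½·r·t·sin S, we get sin S = 2·area/(r·t) ≈ 0.54328.
Taking the acute solution, ∠S ≈ 32.91°.

∠S ≈ 32.907°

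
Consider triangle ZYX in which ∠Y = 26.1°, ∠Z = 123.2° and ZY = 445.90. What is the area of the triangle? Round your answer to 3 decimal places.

area ≈ 71681.729

The third angle is ∠X = 180° − ∠Z − ∠Y = 30.70°.
Law of sines: YX = ZY·sin Z/sin X ≈ 730.82.
Law of sines: XZ = ZY·sin Y/sin X ≈ 384.24.
Area = ½·ZY·YX·sin Y ≈ 71682.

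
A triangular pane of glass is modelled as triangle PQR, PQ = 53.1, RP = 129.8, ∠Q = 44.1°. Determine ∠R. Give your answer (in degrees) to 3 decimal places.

∠R ≈ 16.540°

Law of sines: sin R = PQ·sin Q/RP ≈ 0.28469.
Since RP ≥ PQ, only the acute value applies: ∠R ≈ 16.54°.
Then ∠P = 180° − ∠Q − ∠R ≈ 119.36°.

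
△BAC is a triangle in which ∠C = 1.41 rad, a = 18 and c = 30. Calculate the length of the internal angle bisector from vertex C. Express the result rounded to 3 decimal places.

16.464

Law of sines: sin A = a·sin C/c ≈ 0.59226.
Since c ≥ a, only the acute value applies: ∠A ≈ 0.634 rad.
Then ∠B = π − ∠C − ∠A ≈ 1.098 rad.
Law of sines gives b = c·sin B/sin C ≈ 27.054.
The bisector from C has length 2·b·a·cos(∠C/2)/(b+a) ≈ 16.464.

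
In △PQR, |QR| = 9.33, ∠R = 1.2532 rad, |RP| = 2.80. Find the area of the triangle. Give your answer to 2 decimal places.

Area = ½·|QR|·|RP|·sin R ≈ 12.409.

area ≈ 12.41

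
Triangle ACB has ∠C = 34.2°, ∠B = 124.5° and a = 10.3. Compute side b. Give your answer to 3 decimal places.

23.368

The third angle is ∠A = 180° − ∠C − ∠B = 21.30°.
Law of sines: b = a·sin B/sin A ≈ 23.368.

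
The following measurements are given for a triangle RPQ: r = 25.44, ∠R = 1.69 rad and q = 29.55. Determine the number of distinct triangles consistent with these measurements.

q·sin R = 29.55·sin(1.69 rad) ≈ 29.34.
Since ∠R is not acute, a triangle exists only if r > q; here r ≤ q, so there is no triangle.

0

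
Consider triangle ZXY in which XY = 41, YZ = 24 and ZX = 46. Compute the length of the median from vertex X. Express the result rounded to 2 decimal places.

41.89

Median from X: ½√(2·ZX² + 2·XY² − YZ²) ≈ 41.887.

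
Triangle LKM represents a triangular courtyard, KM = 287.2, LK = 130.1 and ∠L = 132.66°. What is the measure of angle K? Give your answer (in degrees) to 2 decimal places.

Law of sines: sin M = LK·sin L/KM ≈ 0.33313.
Since KM ≥ LK, only the acute value applies: ∠M ≈ 19.46°.
Then ∠K = 180° − ∠L − ∠M ≈ 27.88°.

27.88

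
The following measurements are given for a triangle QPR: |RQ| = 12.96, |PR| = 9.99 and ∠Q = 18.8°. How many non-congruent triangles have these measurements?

2

|RQ|·sin Q = 12.96·sin(18.8°) ≈ 4.177.
Since |RQ| sin Q < |PR| < |RQ| (4.177 < 9.99 < 12.96), two triangles exist.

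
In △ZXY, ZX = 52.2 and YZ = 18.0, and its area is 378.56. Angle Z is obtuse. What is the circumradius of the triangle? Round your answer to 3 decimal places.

40.030

From area = ½·YZ·ZX·sin Z, we get sin Z = 2·area/(YZ·ZX) ≈ 0.80579.
Taking the obtuse solution, ∠Z ≈ 126.31°.
Law of cosines then gives XY ≈ 64.511.
Circumradius = XY/(2 sin Z) ≈ 40.03.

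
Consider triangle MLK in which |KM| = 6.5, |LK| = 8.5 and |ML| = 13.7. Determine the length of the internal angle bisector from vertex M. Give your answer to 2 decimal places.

By the law of cosines, cos M = (|KM|² + |ML|² − |LK|²) / (2·|KM|·|ML|) ≈ 0.88540, so ∠M ≈ 27.70°.
The bisector from M has length 2·|KM|·|ML|·cos(∠M/2)/(|KM|+|ML|) ≈ 8.5605.

8.56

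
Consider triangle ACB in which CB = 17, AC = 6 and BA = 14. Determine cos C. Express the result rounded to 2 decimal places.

cos C ≈ 0.63

By the law of cosines, cos C = (AC² + CB² − BA²) / (2·AC·CB) ≈ 0.63235, so ∠C ≈ 50.78°.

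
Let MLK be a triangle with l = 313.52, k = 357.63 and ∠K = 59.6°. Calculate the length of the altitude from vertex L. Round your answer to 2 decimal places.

h_L ≈ 338.70

Law of sines: sin L = l·sin K/k ≈ 0.75613.
Since k ≥ l, only the acute value applies: ∠L ≈ 49.12°.
Then ∠M = 180° − ∠K − ∠L ≈ 71.28°.
Law of sines gives m = k·sin M/sin K ≈ 392.69.
Area = ½·k·l·sin M ≈ 53095.
The altitude from L has length 2·area/l ≈ 338.7.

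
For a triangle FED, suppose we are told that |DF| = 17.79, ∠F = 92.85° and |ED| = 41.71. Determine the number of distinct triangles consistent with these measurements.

|DF|·sin F = 17.79·sin(92.85°) ≈ 17.77.
Since ∠F is not acute, a triangle exists only if |ED| > |DF|; here |ED| > |DF|, so there is exactly one triangle.

1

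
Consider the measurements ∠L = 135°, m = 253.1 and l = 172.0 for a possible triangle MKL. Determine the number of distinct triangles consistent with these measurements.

m·sin L = 253.1·sin(135°) ≈ 179.
Since ∠L is not acute, a triangle exists only if l > m; here l ≤ m, so there is no triangle.

0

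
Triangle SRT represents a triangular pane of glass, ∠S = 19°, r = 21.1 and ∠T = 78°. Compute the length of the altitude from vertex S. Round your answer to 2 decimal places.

20.64

The third angle is ∠R = 180° − ∠T − ∠S = 83.00°.
Law of sines: s = r·sin S/sin R ≈ 6.9211.
Law of sines: t = r·sin T/sin R ≈ 20.794.
Area = ½·r·s·sin T ≈ 71.422.
The altitude from S has length 2·area/s ≈ 20.639.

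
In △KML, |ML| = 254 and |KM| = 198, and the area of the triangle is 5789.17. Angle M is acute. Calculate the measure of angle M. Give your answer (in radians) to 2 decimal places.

From area = ½·|KM|·|ML|·sin M, we get sin M = 2·area/(|KM|·|ML|) ≈ 0.23022.
Taking the acute solution, ∠M ≈ 0.2323 rad.

∠M ≈ 0.23 rad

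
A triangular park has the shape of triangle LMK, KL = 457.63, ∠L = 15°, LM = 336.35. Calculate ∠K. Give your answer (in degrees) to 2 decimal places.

∠K ≈ 33.26°

By the law of cosines, MK² = KL² + LM² − 2·KL·LM·cos L = 25198, so MK ≈ 158.74.
Law of cosines again: cos K = (MK² + KL² − LM²)/(2·MK·KL) ≈ 0.83621, so ∠K ≈ 33.26°.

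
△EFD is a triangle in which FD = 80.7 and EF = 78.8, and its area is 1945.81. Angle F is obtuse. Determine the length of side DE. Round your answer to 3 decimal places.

From area = ½·EF·FD·sin F, we get sin F = 2·area/(EF·FD) ≈ 0.61197.
Taking the obtuse solution, ∠F ≈ 142.27°.
Law of cosines then gives DE ≈ 150.93.

150.932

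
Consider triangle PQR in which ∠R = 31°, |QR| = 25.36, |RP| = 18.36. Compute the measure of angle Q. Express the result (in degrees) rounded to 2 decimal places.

By the law of cosines, |PQ|² = |QR|² + |RP|² − 2·|QR|·|RP|·cos R = 182.01, so |PQ| ≈ 13.491.
Law of cosines again: cos Q = (|PQ|² + |QR|² − |RP|²)/(2·|PQ|·|QR|) ≈ 0.71324, so ∠Q ≈ 44.50°.

∠Q ≈ 44.50°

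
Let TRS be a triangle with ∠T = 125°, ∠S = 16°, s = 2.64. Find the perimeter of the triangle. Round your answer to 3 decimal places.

16.513

The third angle is ∠R = 180° − ∠S − ∠T = 39.00°.
Law of sines: t = s·sin T/sin S ≈ 7.8457.
Law of sines: r = s·sin R/sin S ≈ 6.0275.
Semiperimeter p = (7.8457+6.0275+2.64)/2 = 8.2566.
Perimeter = 7.8457 + 6.0275 + 2.64 = 16.513.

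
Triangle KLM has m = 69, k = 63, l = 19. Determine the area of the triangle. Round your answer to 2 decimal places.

Semiperimeter s = (63 + 19 + 69)/2 = 75.5.
Heron's formula: area = √(75.5·12.5·56.5·6.5) ≈ 588.72.

area ≈ 588.72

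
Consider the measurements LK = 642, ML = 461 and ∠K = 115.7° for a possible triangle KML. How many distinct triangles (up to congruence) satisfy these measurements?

LK·sin K = 642·sin(115.7°) ≈ 578.5.
Since ∠K is not acute, a triangle exists only if ML > LK; here ML ≤ LK, so there is no triangle.

0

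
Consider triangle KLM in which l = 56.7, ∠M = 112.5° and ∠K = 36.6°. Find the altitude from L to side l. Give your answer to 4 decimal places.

h_L ≈ 60.8181

The third angle is ∠L = 180° − ∠M − ∠K = 30.90°.
Law of sines: k = l·sin K/sin L ≈ 65.829.
Law of sines: m = l·sin M/sin L ≈ 102.01.
Area = ½·l·k·sin M ≈ 1724.2.
The altitude from L has length 2·area/l ≈ 60.818.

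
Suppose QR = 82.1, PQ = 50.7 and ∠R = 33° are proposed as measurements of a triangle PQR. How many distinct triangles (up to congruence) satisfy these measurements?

2

QR·sin R = 82.1·sin(33°) ≈ 44.71.
Since QR sin R < PQ < QR (44.71 < 50.7 < 82.1), two triangles exist.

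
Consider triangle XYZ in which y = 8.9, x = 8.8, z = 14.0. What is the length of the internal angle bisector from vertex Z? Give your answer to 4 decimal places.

By the law of cosines, cos Z = (x² + y² − z²) / (2·x·y) ≈ -0.25121, so ∠Z ≈ 104.55°.
The bisector from Z has length 2·x·y·cos(∠Z/2)/(x+y) ≈ 5.4149.

t_Z ≈ 5.4149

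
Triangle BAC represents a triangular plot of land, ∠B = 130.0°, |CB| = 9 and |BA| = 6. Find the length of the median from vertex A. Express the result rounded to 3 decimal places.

m_A ≈ 9.537

By the law of cosines, |AC|² = |CB|² + |BA|² − 2·|CB|·|BA|·cos B = 186.42, so |AC| ≈ 13.654.
Median from A: ½√(2·|BA|² + 2·|AC|² − |CB|²) ≈ 9.5373.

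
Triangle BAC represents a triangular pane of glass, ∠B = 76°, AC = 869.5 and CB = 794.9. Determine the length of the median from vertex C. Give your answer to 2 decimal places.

Law of sines: sin A = CB·sin B/AC ≈ 0.88705.
Since AC ≥ CB, only the acute value applies: ∠A ≈ 62.50°.
Then ∠C = 180° − ∠B − ∠A ≈ 41.50°.
Law of sines gives BA = AC·sin C/sin B ≈ 593.73.
Median from C: ½√(2·AC² + 2·CB² − BA²) ≈ 778.34.

m_C ≈ 778.34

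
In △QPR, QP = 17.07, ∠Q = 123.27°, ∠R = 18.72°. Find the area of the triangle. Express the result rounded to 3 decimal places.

233.724

The third angle is ∠P = 180° − ∠R − ∠Q = 38.01°.
Law of sines: PR = QP·sin Q/sin R ≈ 44.469.
Law of sines: RQ = QP·sin P/sin R ≈ 32.752.
Area = ½·QP·PR·sin P ≈ 233.72.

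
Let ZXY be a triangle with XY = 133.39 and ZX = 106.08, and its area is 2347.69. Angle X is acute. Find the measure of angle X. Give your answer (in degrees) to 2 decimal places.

∠X ≈ 19.38°

From area = ½·ZX·XY·sin X, we get sin X = 2·area/(ZX·XY) ≈ 0.33183.
Taking the acute solution, ∠X ≈ 19.38°.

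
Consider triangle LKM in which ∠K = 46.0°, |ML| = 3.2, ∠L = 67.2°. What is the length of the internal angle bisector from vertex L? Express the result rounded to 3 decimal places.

The third angle is ∠M = 180° − ∠L − ∠K = 66.80°.
Law of sines: |KM| = |ML|·sin L/sin K ≈ 4.1009.
Law of sines: |LK| = |ML|·sin M/sin K ≈ 4.0888.
The bisector from L has length 2·|ML|·|LK|·cos(∠L/2)/(|ML|+|LK|) ≈ 2.9904.

t_L ≈ 2.990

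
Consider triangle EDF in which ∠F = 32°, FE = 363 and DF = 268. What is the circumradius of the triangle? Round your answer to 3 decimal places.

185.352

By the law of cosines, ED² = DF² + FE² − 2·DF·FE·cos F = 38590, so ED ≈ 196.44.
Area = ½·DF·FE·sin F ≈ 25776.
Circumradius = ED/(2 sin F) ≈ 185.35.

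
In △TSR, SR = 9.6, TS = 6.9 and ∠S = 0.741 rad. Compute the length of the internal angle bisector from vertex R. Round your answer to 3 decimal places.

By the law of cosines, RT² = TS² + SR² − 2·TS·SR·cos S = 42.027, so RT ≈ 6.4828.
Law of cosines again: cos R = (SR² + RT² − TS²)/(2·SR·RT) ≈ 0.69556, so ∠R ≈ 0.802 rad.
The bisector from R has length 2·SR·RT·cos(∠R/2)/(SR+RT) ≈ 7.126.

t_R ≈ 7.126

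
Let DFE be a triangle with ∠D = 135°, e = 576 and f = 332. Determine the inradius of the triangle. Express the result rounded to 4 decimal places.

By the law of cosines, d² = f² + e² − 2·f·e·cos D = 7.1244e+05, so d ≈ 844.06.
Area = ½·f·e·sin D ≈ 67611.
Semiperimeter s = (844.06+332+576)/2 = 876.03.
Inradius = area/s = 67611/876.03 ≈ 77.178.

r ≈ 77.1784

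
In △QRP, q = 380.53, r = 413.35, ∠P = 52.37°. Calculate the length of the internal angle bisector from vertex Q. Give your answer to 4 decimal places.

By the law of cosines, p² = q² + r² − 2·q·r·cos P = 1.2359e+05, so p ≈ 351.55.
Law of cosines again: cos Q = (r² + p² − q²)/(2·r·p) ≈ 0.51490, so ∠Q ≈ 59.01°.
The bisector from Q has length 2·r·p·cos(∠Q/2)/(r+p) ≈ 330.68.

t_Q ≈ 330.6804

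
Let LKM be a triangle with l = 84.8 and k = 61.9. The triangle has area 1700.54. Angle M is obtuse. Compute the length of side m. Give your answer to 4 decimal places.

137.9099

From area = ½·l·k·sin M, we get sin M = 2·area/(l·k) ≈ 0.64793.
Taking the obtuse solution, ∠M ≈ 139.61°.
Law of cosines then gives m ≈ 137.91.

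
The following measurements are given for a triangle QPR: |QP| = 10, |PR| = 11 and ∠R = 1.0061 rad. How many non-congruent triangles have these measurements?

|PR|·sin R = 11·sin(1.0061 rad) ≈ 9.292.
Since |PR| sin R < |QP| < |PR| (9.292 < 10 < 11), two triangles exist.

2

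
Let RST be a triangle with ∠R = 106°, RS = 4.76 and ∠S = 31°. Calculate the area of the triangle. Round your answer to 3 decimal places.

8.224

The third angle is ∠T = 180° − ∠R − ∠S = 43.00°.
Law of sines: ST = RS·sin R/sin T ≈ 6.7091.
Law of sines: TR = RS·sin S/sin T ≈ 3.5947.
Area = ½·RS·ST·sin S ≈ 8.224.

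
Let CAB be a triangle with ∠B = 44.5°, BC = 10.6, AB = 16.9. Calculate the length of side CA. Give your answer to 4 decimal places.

11.9343

By the law of cosines, CA² = AB² + BC² − 2·AB·BC·cos B = 142.43, so CA ≈ 11.934.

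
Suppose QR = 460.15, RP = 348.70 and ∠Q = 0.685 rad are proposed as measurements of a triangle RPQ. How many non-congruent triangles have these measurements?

QR·sin Q = 460.15·sin(0.685 rad) ≈ 291.1.
Since QR sin Q < RP < QR (291.1 < 348.70 < 460.15), two triangles exist.

2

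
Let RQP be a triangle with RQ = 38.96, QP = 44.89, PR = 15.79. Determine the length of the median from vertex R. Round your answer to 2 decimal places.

m_R ≈ 19.49

Median from R: ½√(2·PR² + 2·RQ² − QP²) ≈ 19.489.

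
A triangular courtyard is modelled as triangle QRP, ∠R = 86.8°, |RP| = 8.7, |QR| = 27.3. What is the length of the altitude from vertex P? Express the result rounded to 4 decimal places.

By the law of cosines, |PQ|² = |QR|² + |RP|² − 2·|QR|·|RP|·cos R = 794.46, so |PQ| ≈ 28.186.
Area = ½·|QR|·|RP|·sin R ≈ 118.57.
The altitude from P has length 2·area/|QR| ≈ 8.6864.

h_P ≈ 8.6864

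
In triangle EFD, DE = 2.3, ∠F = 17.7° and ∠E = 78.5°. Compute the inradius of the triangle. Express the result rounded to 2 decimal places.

The third angle is ∠D = 180° − ∠E − ∠F = 83.80°.
Law of sines: FD = DE·sin E/sin F ≈ 7.4131.
Law of sines: EF = DE·sin D/sin F ≈ 7.5207.
Area = ½·DE·FD·sin D ≈ 8.4752.
Semiperimeter s = (7.4131+2.3+7.5207)/2 = 8.6169.
Inradius = area/s = 8.4752/8.6169 ≈ 0.98355.

0.98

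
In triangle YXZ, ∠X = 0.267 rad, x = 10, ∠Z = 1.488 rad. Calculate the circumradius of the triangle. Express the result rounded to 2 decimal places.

The third angle is ∠Y = π − ∠X − ∠Z = 1.387 rad.
Law of sines: y = x·sin Y/sin X ≈ 37.261.
Law of sines: z = x·sin Z/sin X ≈ 37.772.
Circumradius = x/(2 sin X) ≈ 18.951.

R ≈ 18.95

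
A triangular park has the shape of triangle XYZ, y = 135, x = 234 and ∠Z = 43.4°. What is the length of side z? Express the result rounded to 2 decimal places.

By the law of cosines, z² = x² + y² − 2·x·y·cos Z = 27076, so z ≈ 164.55.

164.55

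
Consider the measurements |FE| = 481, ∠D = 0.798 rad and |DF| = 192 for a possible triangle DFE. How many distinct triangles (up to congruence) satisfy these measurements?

|DF|·sin D = 192·sin(0.798 rad) ≈ 137.5.
Since |FE| ≥ |DF|, exactly one triangle exists.

1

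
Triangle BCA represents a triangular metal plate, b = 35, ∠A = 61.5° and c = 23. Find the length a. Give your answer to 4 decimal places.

By the law of cosines, a² = b² + c² − 2·b·c·cos A = 985.77, so a ≈ 31.397.

31.3970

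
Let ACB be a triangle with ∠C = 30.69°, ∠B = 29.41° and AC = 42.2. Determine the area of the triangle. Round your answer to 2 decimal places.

802.30

The third angle is ∠A = 180° − ∠C − ∠B = 119.90°.
Law of sines: CB = AC·sin A/sin B ≈ 74.499.
Law of sines: BA = AC·sin C/sin B ≈ 43.862.
Area = ½·AC·CB·sin C ≈ 802.3.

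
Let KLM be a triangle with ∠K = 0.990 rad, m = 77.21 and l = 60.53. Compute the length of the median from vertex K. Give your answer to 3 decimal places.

By the law of cosines, k² = l² + m² − 2·l·m·cos K = 4496.6, so k ≈ 67.057.
Median from K: ½√(2·l² + 2·m² − k²) ≈ 60.733.

60.733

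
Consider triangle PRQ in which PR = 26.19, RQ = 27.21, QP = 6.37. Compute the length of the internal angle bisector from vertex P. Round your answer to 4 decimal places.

7.0937

By the law of cosines, cos P = (QP² + PR² − RQ²) / (2·QP·PR) ≈ -0.04163, so ∠P ≈ 92.39°.
The bisector from P has length 2·QP·PR·cos(∠P/2)/(QP+PR) ≈ 7.0937.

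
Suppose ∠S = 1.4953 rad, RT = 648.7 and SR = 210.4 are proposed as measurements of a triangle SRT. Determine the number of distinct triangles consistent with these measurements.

SR·sin S = 210.4·sin(1.4953 rad) ≈ 209.8.
Since RT ≥ SR, exactly one triangle exists.

1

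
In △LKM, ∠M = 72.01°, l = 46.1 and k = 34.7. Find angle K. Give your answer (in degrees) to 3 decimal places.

By the law of cosines, m² = l² + k² − 2·l·k·cos M = 2341.2, so m ≈ 48.386.
Law of cosines again: cos K = (m² + l² − k²)/(2·m·l) ≈ 0.73127, so ∠K ≈ 43.01°.

∠K ≈ 43.007°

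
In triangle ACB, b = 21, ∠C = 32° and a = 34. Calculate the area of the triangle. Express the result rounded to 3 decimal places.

area ≈ 189.181

Area = ½·b·a·sin C ≈ 189.18.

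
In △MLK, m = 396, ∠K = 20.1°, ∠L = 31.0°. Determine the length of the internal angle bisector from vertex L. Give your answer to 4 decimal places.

The third angle is ∠M = 180° − ∠L − ∠K = 128.90°.
Law of sines: l = m·sin L/sin M ≈ 262.07.
Law of sines: k = m·sin K/sin M ≈ 174.87.
The bisector from L has length 2·k·m·cos(∠L/2)/(k+m) ≈ 233.78.

233.7809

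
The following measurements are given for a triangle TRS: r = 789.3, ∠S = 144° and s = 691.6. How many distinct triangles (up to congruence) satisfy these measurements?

0

r·sin S = 789.3·sin(144°) ≈ 463.9.
Since ∠S is not acute, a triangle exists only if s > r; here s ≤ r, so there is no triangle.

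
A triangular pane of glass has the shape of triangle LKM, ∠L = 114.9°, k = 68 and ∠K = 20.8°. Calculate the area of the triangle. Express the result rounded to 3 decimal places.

4124.495

The third angle is ∠M = 180° − ∠L − ∠K = 44.30°.
Law of sines: l = k·sin L/sin K ≈ 173.69.
Law of sines: m = k·sin M/sin K ≈ 133.74.
Area = ½·k·l·sin M ≈ 4124.5.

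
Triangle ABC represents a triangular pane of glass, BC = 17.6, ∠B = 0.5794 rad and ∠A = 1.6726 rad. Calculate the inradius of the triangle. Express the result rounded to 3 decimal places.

r ≈ 3.228

The third angle is ∠C = π − ∠A − ∠B = 0.8896 rad.
Law of sines: CA = BC·sin B/sin A ≈ 9.6865.
Law of sines: AB = BC·sin C/sin A ≈ 13.743.
Area = ½·BC·CA·sin C ≈ 66.217.
Semiperimeter s = (17.6+9.6865+13.743)/2 = 20.515.
Inradius = area/s = 66.217/20.515 ≈ 3.2278.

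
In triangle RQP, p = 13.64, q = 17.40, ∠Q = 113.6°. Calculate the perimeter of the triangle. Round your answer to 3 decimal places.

Law of sines: sin P = p·sin Q/q ≈ 0.71834.
Since q ≥ p, only the acute value applies: ∠P ≈ 45.92°.
Then ∠R = 180° − ∠Q − ∠P ≈ 20.48°.
Law of sines gives r = q·sin R/sin Q ≈ 6.6442.
Semiperimeter s = (6.6442+17.4+13.64)/2 = 18.842.
Perimeter = 6.6442 + 17.4 + 13.64 = 37.684.

37.684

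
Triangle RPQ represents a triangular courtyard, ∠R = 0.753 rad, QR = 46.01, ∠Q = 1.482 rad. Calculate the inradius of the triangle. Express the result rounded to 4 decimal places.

r ≈ 12.7018

The third angle is ∠P = π − ∠Q − ∠R = 0.907 rad.
Law of sines: PQ = QR·sin R/sin P ≈ 39.958.
Law of sines: RP = QR·sin Q/sin P ≈ 58.202.
Area = ½·QR·PQ·sin Q ≈ 915.61.
Semiperimeter s = (39.958+46.01+58.202)/2 = 72.085.
Inradius = area/s = 915.61/72.085 ≈ 12.702.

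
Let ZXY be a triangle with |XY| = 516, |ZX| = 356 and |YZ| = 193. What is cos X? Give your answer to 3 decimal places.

By the law of cosines, cos X = (|ZX|² + |XY|² − |YZ|²) / (2·|ZX|·|XY|) ≈ 0.96829, so ∠X ≈ 14.47°.

0.968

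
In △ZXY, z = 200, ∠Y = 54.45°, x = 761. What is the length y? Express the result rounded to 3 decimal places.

By the law of cosines, y² = z² + x² − 2·z·x·cos Y = 4.4214e+05, so y ≈ 664.94.

664.935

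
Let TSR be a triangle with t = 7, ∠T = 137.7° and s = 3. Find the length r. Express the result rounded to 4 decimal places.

Law of sines: sin S = s·sin T/t ≈ 0.28843.
Since t ≥ s, only the acute value applies: ∠S ≈ 16.76°.
Then ∠R = 180° − ∠T − ∠S ≈ 25.54°.
Law of sines gives r = t·sin R/sin T ≈ 4.4836.

4.4836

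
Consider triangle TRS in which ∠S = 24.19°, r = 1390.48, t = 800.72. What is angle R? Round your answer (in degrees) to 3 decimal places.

By the law of cosines, s² = t² + r² − 2·t·r·cos S = 5.4335e+05, so s ≈ 737.12.
Law of cosines again: cos R = (s² + t² − r²)/(2·s·t) ≈ -0.63445, so ∠R ≈ 129.38°.

129.379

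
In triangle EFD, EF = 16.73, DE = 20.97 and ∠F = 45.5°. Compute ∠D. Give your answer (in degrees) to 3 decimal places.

34.683

Law of sines: sin D = EF·sin F/DE ≈ 0.56904.
Since DE ≥ EF, only the acute value applies: ∠D ≈ 34.68°.
Then ∠E = 180° − ∠F − ∠D ≈ 99.82°.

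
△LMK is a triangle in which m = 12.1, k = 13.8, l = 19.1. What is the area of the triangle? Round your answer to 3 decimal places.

83.197

Semiperimeter s = (19.1 + 12.1 + 13.8)/2 = 22.5.
Heron's formula: area = √(22.5·3.4·10.4·8.7) ≈ 83.197.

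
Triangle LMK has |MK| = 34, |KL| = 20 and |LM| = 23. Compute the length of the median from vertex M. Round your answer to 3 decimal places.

Median from M: ½√(2·|LM|² + 2·|MK|² − |KL|²) ≈ 27.249.

m_M ≈ 27.249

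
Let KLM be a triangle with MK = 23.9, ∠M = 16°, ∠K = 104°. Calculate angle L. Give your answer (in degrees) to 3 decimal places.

60.000

The third angle is ∠L = 180° − ∠M − ∠K = 60.00°.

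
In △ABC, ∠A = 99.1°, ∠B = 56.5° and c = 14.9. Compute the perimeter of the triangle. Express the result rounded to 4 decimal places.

The third angle is ∠C = 180° − ∠A − ∠B = 24.40°.
Law of sines: a = c·sin A/sin C ≈ 35.614.
Law of sines: b = c·sin B/sin C ≈ 30.077.
Semiperimeter s = (35.614+30.077+14.9)/2 = 40.296.
Perimeter = 35.614 + 30.077 + 14.9 = 80.591.

perimeter ≈ 80.5913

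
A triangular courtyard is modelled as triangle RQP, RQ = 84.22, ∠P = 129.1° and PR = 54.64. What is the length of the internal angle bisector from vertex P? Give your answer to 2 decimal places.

Law of sines: sin Q = PR·sin P/RQ ≈ 0.50348.
Since RQ ≥ PR, only the acute value applies: ∠Q ≈ 30.23°.
Then ∠R = 180° − ∠P − ∠Q ≈ 20.67°.
Law of sines gives QP = RQ·sin R/sin P ≈ 38.306.
The bisector from P has length 2·QP·PR·cos(∠P/2)/(QP+PR) ≈ 19.354.

19.35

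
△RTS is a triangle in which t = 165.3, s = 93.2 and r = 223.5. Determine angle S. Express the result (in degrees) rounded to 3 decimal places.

∠S ≈ 21.831°

By the law of cosines, cos S = (r² + t² − s²) / (2·r·t) ≈ 0.92828, so ∠S ≈ 21.83°.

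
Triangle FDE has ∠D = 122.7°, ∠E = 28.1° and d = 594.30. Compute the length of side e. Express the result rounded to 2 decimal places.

The third angle is ∠F = 180° − ∠D − ∠E = 29.20°.
Law of sines: e = d·sin E/sin D ≈ 332.64.

332.64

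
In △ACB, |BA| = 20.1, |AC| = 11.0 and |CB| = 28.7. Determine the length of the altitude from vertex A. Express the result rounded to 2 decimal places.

h_A ≈ 5.68

Semiperimeter s = (28.7 + 20.1 + 11)/2 = 29.9.
Heron's formula: area = √(29.9·1.2·9.8·18.9) ≈ 81.521.
The altitude from A has length 2·area/|CB| ≈ 5.6809.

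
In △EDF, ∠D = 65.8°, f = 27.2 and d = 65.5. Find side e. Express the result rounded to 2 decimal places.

Law of sines: sin F = f·sin D/d ≈ 0.37877.
Since d ≥ f, only the acute value applies: ∠F ≈ 22.26°.
Then ∠E = 180° − ∠D − ∠F ≈ 91.94°.
Law of sines gives e = d·sin E/sin D ≈ 71.769.

71.77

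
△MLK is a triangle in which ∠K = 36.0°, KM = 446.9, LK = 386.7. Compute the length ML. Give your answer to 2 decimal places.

263.88

By the law of cosines, ML² = LK² + KM² − 2·LK·KM·cos K = 69634, so ML ≈ 263.88.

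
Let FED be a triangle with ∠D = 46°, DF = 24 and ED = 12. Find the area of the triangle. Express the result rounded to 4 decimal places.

Area = ½·ED·DF·sin D ≈ 103.58.

103.5849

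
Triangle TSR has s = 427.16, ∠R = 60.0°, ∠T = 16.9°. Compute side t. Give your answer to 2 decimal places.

The third angle is ∠S = 180° − ∠R − ∠T = 103.10°.
Law of sines: t = s·sin T/sin S ≈ 127.49.

127.49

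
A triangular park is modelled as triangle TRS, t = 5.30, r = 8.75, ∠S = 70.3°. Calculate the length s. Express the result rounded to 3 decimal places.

8.567

By the law of cosines, s² = t² + r² − 2·t·r·cos S = 73.387, so s ≈ 8.5666.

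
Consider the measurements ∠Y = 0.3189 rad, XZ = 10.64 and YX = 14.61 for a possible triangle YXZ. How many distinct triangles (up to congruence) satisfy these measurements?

YX·sin Y = 14.61·sin(0.3189 rad) ≈ 4.581.
Since YX sin Y < XZ < YX (4.581 < 10.64 < 14.61), two triangles exist.

2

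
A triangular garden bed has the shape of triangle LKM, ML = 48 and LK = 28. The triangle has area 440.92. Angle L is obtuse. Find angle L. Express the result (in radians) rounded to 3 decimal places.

From area = ½·ML·LK·sin L, we get sin L = 2·area/(ML·LK) ≈ 0.65613.
Taking the obtuse solution, ∠L ≈ 2.426 rad.

∠L ≈ 2.426 rad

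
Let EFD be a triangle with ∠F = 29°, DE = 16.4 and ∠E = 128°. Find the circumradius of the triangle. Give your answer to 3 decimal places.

16.914

The third angle is ∠D = 180° − ∠E − ∠F = 23.00°.
Law of sines: FD = DE·sin E/sin F ≈ 26.657.
Law of sines: EF = DE·sin D/sin F ≈ 13.218.
Circumradius = DE/(2 sin F) ≈ 16.914.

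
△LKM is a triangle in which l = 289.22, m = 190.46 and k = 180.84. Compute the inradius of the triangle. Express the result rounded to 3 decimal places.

Semiperimeter s = (289.22 + 180.84 + 190.46)/2 = 330.26.
Heron's formula: area = √(330.26·41.04·149.42·139.8) ≈ 16826.
Inradius = area/s = 16826/330.26 ≈ 50.949.

r ≈ 50.949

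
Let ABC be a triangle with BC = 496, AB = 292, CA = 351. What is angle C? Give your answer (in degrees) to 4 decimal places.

By the law of cosines, cos C = (BC² + CA² − AB²) / (2·BC·CA) ≈ 0.81551, so ∠C ≈ 35.36°.

35.3625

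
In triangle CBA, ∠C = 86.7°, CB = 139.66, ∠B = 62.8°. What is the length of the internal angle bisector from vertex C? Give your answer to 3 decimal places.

129.319

The third angle is ∠A = 180° − ∠C − ∠B = 30.50°.
Law of sines: BA = CB·sin C/sin A ≈ 274.72.
Law of sines: AC = CB·sin B/sin A ≈ 244.74.
The bisector from C has length 2·AC·CB·cos(∠C/2)/(AC+CB) ≈ 129.32.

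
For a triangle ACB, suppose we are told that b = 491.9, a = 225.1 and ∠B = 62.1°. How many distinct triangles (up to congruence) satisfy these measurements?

1

a·sin B = 225.1·sin(62.1°) ≈ 198.9.
Since b ≥ a, exactly one triangle exists.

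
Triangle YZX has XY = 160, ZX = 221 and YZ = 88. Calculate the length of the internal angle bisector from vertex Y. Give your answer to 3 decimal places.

By the law of cosines, cos Y = (XY² + YZ² − ZX²) / (2·XY·YZ) ≈ -0.55032, so ∠Y ≈ 123.39°.
The bisector from Y has length 2·XY·YZ·cos(∠Y/2)/(XY+YZ) ≈ 53.842.

53.842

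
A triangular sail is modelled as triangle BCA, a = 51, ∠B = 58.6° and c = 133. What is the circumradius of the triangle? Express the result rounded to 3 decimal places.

67.358

By the law of cosines, b² = c² + a² − 2·c·a·cos B = 13222, so b ≈ 114.99.
Area = ½·c·a·sin B ≈ 2894.8.
Circumradius = b/(2 sin B) ≈ 67.358.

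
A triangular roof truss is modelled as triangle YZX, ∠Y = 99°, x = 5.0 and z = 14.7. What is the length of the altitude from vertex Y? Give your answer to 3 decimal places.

h_Y ≈ 4.467

By the law of cosines, y² = z² + x² − 2·z·x·cos Y = 264.09, so y ≈ 16.251.
Area = ½·z·x·sin Y ≈ 36.298.
The altitude from Y has length 2·area/y ≈ 4.4672.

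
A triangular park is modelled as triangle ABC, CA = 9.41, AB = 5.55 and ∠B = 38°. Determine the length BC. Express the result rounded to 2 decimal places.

Law of sines: sin C = AB·sin B/CA ≈ 0.36312.
Since CA ≥ AB, only the acute value applies: ∠C ≈ 21.29°.
Then ∠A = 180° − ∠B − ∠C ≈ 120.71°.
Law of sines gives BC = CA·sin A/sin B ≈ 13.141.

13.14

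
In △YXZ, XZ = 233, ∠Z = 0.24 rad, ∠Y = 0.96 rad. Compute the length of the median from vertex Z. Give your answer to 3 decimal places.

247.265

The third angle is ∠X = π − ∠Z − ∠Y = 1.942 rad.
Law of sines: ZY = XZ·sin X/sin Y ≈ 265.1.
Law of sines: YX = XZ·sin Z/sin Y ≈ 67.609.
Median from Z: ½√(2·XZ² + 2·ZY² − YX²) ≈ 247.26.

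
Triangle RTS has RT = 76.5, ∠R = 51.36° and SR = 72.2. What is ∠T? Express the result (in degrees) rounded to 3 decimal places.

By the law of cosines, TS² = SR² + RT² − 2·SR·RT·cos R = 4167.3, so TS ≈ 64.555.
Law of cosines again: cos T = (RT² + TS² − SR²)/(2·RT·TS) ≈ 0.48666, so ∠T ≈ 60.88°.

60.878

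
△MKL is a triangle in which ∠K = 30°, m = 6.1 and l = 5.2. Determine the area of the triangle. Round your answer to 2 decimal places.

area ≈ 7.93

Area = ½·l·m·sin K ≈ 7.93.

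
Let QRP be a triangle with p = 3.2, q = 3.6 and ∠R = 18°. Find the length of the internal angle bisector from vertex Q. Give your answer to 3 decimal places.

1.061

By the law of cosines, r² = p² + q² − 2·p·q·cos R = 1.2877, so r ≈ 1.1348.
Law of cosines again: cos Q = (r² + p² − q²)/(2·r·p) ≈ -0.19723, so ∠Q ≈ 101.37°.
The bisector from Q has length 2·r·p·cos(∠Q/2)/(r+p) ≈ 1.0614.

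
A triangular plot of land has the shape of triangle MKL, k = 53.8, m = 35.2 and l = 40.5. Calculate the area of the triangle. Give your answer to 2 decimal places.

area ≈ 712.79

Semiperimeter s = (35.2 + 53.8 + 40.5)/2 = 64.75.
Heron's formula: area = √(64.75·29.55·10.95·24.25) ≈ 712.79.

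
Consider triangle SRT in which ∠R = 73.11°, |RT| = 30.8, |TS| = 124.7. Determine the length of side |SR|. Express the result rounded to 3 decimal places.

Law of sines: sin S = |RT|·sin R/|TS| ≈ 0.23634.
Since |TS| ≥ |RT|, only the acute value applies: ∠S ≈ 13.67°.
Then ∠T = 180° − ∠R − ∠S ≈ 93.22°.
Law of sines gives |SR| = |TS|·sin T/sin R ≈ 130.12.

130.116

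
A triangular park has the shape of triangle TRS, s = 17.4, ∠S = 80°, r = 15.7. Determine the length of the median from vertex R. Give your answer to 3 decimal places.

Law of sines: sin R = r·sin S/s ≈ 0.88859.
Since s ≥ r, only the acute value applies: ∠R ≈ 62.70°.
Then ∠T = 180° − ∠S − ∠R ≈ 37.30°.
Law of sines gives t = s·sin T/sin S ≈ 10.708.
Median from R: ½√(2·s² + 2·t² − r²) ≈ 12.128.

m_R ≈ 12.128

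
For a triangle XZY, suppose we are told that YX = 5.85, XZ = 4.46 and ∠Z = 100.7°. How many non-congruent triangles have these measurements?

XZ·sin Z = 4.46·sin(100.7°) ≈ 4.382.
Since ∠Z is not acute, a triangle exists only if YX > XZ; here YX > XZ, so there is exactly one triangle.

1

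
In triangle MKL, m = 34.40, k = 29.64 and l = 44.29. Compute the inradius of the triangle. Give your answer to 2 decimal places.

Semiperimeter s = (34.4 + 29.64 + 44.29)/2 = 54.165.
Heron's formula: area = √(54.165·19.765·24.525·9.875) ≈ 509.19.
Inradius = area/s = 509.19/54.165 ≈ 9.4007.

9.40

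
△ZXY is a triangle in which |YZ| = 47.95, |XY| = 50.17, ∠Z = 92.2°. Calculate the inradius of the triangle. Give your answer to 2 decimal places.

r ≈ 5.62

Law of sines: sin X = |YZ|·sin Z/|XY| ≈ 0.95505.
Since |XY| ≥ |YZ|, only the acute value applies: ∠X ≈ 72.76°.
Then ∠Y = 180° − ∠Z − ∠X ≈ 15.04°.
Law of sines gives |ZX| = |XY|·sin Y/sin Z ≈ 13.033.
Area = ½·|XY|·|YZ|·sin Y ≈ 312.23.
Semiperimeter s = (50.17+47.95+13.033)/2 = 55.576.
Inradius = area/s = 312.23/55.576 ≈ 5.618.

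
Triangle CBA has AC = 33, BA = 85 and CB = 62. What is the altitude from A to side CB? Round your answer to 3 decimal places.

Semiperimeter s = (85 + 33 + 62)/2 = 90.
Heron's formula: area = √(90·5·57·28) ≈ 847.47.
The altitude from A has length 2·area/CB ≈ 27.338.

27.338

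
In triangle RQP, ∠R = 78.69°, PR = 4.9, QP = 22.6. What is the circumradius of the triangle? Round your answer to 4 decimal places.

Law of sines: sin Q = PR·sin R/QP ≈ 0.21260.
Since QP ≥ PR, only the acute value applies: ∠Q ≈ 12.27°.
Then ∠P = 180° − ∠R − ∠Q ≈ 89.04°.
Law of sines gives RQ = QP·sin P/sin R ≈ 23.044.
Circumradius = QP/(2 sin R) ≈ 11.524.

11.5238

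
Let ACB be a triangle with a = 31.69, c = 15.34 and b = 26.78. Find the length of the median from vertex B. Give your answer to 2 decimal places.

Median from B: ½√(2·a² + 2·c² − b²) ≈ 20.988.

m_B ≈ 20.99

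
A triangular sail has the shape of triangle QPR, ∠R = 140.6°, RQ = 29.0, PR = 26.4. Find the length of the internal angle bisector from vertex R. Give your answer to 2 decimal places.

By the law of cosines, QP² = PR² + RQ² − 2·PR·RQ·cos R = 2721.2, so QP ≈ 52.165.
The bisector from R has length 2·PR·RQ·cos(∠R/2)/(PR+RQ) ≈ 9.317.

9.32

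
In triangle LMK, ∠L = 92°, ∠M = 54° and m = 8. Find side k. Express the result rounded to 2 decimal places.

The third angle is ∠K = 180° − ∠L − ∠M = 34.00°.
Law of sines: k = m·sin K/sin M ≈ 5.5296.

5.53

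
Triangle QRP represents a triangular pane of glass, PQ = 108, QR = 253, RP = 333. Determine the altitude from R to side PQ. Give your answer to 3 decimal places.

Semiperimeter s = (333 + 108 + 253)/2 = 347.
Heron's formula: area = √(347·14·239·94) ≈ 10447.
The altitude from R has length 2·area/PQ ≈ 193.46.

h_R ≈ 193.463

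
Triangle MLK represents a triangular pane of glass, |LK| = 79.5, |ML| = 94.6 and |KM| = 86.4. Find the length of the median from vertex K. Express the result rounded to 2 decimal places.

m_K ≈ 68.23

Median from K: ½√(2·|LK|² + 2·|KM|² − |ML|²) ≈ 68.23.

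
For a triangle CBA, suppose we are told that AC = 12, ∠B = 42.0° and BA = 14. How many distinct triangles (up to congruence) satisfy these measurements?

2

BA·sin B = 14·sin(42.0°) ≈ 9.368.
Since BA sin B < AC < BA (9.368 < 12 < 14), two triangles exist.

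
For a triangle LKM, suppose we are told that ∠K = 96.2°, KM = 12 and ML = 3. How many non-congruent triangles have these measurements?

KM·sin K = 12·sin(96.2°) ≈ 11.93.
Since ∠K is not acute, a triangle exists only if ML > KM; here ML ≤ KM, so there is no triangle.

0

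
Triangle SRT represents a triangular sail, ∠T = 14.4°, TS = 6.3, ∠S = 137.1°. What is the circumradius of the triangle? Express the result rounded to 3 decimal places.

6.602

The third angle is ∠R = 180° − ∠T − ∠S = 28.50°.
Law of sines: RT = TS·sin S/sin R ≈ 8.9877.
Law of sines: SR = TS·sin T/sin R ≈ 3.2835.
Circumradius = TS/(2 sin R) ≈ 6.6016.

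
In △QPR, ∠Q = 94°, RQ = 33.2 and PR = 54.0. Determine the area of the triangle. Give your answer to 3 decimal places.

667.934

Law of sines: sin P = RQ·sin Q/PR ≈ 0.61332.
Since PR ≥ RQ, only the acute value applies: ∠P ≈ 37.83°.
Then ∠R = 180° − ∠Q − ∠P ≈ 48.17°.
Law of sines gives QP = PR·sin R/sin Q ≈ 40.335.
Area = ½·PR·RQ·sin R ≈ 667.93.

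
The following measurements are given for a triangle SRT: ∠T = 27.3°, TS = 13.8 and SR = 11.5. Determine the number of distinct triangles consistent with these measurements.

TS·sin T = 13.8·sin(27.3°) ≈ 6.329.
Since TS sin T < SR < TS (6.329 < 11.5 < 13.8), two triangles exist.

2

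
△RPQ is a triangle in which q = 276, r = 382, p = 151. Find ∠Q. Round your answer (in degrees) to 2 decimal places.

By the law of cosines, cos Q = (r² + p² − q²) / (2·r·p) ≈ 0.80223, so ∠Q ≈ 36.66°.

∠Q ≈ 36.66°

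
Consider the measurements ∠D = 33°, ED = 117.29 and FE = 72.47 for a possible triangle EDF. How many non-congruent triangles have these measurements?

2

ED·sin D = 117.29·sin(33°) ≈ 63.88.
Since ED sin D < FE < ED (63.88 < 72.47 < 117.29), two triangles exist.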